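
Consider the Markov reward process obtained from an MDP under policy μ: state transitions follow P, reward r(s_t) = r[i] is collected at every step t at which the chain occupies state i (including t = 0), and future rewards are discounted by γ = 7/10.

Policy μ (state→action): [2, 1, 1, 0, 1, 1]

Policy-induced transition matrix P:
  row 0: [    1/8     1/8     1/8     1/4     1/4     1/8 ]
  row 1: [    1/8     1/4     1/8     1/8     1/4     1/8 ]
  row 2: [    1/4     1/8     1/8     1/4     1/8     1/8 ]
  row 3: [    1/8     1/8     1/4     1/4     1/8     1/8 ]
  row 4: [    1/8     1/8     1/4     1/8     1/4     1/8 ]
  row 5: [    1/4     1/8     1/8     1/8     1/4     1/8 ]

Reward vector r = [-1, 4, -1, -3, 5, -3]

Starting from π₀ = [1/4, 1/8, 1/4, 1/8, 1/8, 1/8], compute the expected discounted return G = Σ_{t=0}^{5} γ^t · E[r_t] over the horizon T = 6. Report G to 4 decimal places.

t=0: π = [0.2500, 0.1250, 0.2500, 0.1250, 0.1250, 0.1250], E[r] = -0.1250, γ^t·E[r] = -0.125000, running G = -0.125000
t=1: π = [0.1719, 0.1406, 0.1563, 0.2031, 0.2031, 0.1250], E[r] = 0.2656, γ^t·E[r] = 0.185938, running G = 0.060938
t=2: π = [0.1602, 0.1426, 0.1758, 0.1914, 0.2051, 0.1250], E[r] = 0.3105, γ^t·E[r] = 0.152168, running G = 0.213105
t=3: π = [0.1626, 0.1428, 0.1746, 0.1909, 0.2041, 0.1250], E[r] = 0.3069, γ^t·E[r] = 0.105261, running G = 0.318367
t=4: π = [0.1624, 0.1429, 0.1744, 0.1910, 0.2043, 0.1250], E[r] = 0.3081, γ^t·E[r] = 0.073983, running G = 0.392350
t=5: π = [0.1624, 0.1429, 0.1744, 0.1910, 0.2043, 0.1250], E[r] = 0.3083, γ^t·E[r] = 0.051813, running G = 0.444164

G = 0.4442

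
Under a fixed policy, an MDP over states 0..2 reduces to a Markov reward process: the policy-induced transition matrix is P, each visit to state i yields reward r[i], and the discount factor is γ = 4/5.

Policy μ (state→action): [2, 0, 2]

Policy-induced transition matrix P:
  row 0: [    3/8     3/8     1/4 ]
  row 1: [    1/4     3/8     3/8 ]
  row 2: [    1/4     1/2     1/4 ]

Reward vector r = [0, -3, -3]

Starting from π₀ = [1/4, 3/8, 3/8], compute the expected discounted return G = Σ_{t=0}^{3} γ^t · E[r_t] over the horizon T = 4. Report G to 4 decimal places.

t=0: π = [0.2500, 0.3750, 0.3750], E[r] = -2.2500, γ^t·E[r] = -2.250000, running G = -2.250000
t=1: π = [0.2813, 0.4219, 0.2969], E[r] = -2.1563, γ^t·E[r] = -1.725000, running G = -3.975000
t=2: π = [0.2852, 0.4121, 0.3027], E[r] = -2.1445, γ^t·E[r] = -1.372500, running G = -5.347500
t=3: π = [0.2856, 0.4128, 0.3015], E[r] = -2.1431, γ^t·E[r] = -1.097250, running G = -6.444750

G = -6.4448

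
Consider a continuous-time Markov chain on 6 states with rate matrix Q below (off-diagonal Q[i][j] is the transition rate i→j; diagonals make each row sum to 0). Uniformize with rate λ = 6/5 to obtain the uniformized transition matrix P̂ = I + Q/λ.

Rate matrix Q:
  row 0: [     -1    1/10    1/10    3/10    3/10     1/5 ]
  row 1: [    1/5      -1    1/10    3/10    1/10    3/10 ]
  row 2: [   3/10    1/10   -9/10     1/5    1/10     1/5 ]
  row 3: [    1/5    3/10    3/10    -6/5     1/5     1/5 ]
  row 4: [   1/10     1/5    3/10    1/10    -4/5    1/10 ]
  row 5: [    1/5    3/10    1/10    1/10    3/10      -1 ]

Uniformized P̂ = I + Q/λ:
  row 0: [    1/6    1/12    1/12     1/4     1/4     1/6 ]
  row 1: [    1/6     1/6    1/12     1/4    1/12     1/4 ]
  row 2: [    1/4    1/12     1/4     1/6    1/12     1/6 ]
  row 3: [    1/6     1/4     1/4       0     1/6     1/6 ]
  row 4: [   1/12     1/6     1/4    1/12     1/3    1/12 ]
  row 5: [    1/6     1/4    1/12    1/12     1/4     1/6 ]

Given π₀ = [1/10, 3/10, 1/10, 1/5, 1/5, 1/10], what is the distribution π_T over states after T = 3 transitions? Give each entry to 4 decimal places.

t=0: π = [0.1000, 0.3000, 0.1000, 0.2000, 0.2000, 0.1000]
t=1: π = [0.1583, 0.1750, 0.1667, 0.1417, 0.1833, 0.1750]
t=2: π = [0.1653, 0.1660, 0.1653, 0.1410, 0.1965, 0.1660]
t=3: π = [0.1641, 0.1647, 0.1671, 0.1406, 0.1994, 0.1641]

π = [0.1641, 0.1647, 0.1671, 0.1406, 0.1994, 0.1641]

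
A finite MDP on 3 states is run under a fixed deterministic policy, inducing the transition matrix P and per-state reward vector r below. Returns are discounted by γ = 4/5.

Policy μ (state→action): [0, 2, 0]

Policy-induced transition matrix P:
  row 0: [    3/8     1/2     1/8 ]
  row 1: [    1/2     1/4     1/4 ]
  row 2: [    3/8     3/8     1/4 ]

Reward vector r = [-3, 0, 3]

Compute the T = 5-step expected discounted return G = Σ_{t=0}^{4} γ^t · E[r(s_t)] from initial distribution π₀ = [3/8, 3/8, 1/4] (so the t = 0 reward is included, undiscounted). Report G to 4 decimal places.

t=0: π = [0.3750, 0.3750, 0.2500], E[r] = -0.3750, γ^t·E[r] = -0.375000, running G = -0.375000
t=1: π = [0.4219, 0.3750, 0.2031], E[r] = -0.6563, γ^t·E[r] = -0.525000, running G = -0.900000
t=2: π = [0.4219, 0.3809, 0.1973], E[r] = -0.6738, γ^t·E[r] = -0.431250, running G = -1.331250
t=3: π = [0.4226, 0.3801, 0.1973], E[r] = -0.6760, γ^t·E[r] = -0.346125, running G = -1.677375
t=4: π = [0.4225, 0.3803, 0.1972], E[r] = -0.6760, γ^t·E[r] = -0.276900, running G = -1.954275

G = -1.9543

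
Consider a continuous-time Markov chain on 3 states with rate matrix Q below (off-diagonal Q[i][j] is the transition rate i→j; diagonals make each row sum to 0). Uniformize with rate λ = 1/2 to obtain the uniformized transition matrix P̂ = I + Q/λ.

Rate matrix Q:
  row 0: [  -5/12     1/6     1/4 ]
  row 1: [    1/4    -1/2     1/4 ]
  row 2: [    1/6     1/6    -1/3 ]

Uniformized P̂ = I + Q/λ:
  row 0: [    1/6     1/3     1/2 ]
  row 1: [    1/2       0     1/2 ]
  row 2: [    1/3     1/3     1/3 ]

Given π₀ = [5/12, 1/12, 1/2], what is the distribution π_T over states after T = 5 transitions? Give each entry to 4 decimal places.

t=0: π = [0.4167, 0.0833, 0.5000]
t=1: π = [0.2778, 0.3056, 0.4167]
t=2: π = [0.3380, 0.2315, 0.4306]
t=3: π = [0.3156, 0.2562, 0.4282]
t=4: π = [0.3234, 0.2479, 0.4286]
t=5: π = [0.3208, 0.2507, 0.4286]

π = [0.3208, 0.2507, 0.4286]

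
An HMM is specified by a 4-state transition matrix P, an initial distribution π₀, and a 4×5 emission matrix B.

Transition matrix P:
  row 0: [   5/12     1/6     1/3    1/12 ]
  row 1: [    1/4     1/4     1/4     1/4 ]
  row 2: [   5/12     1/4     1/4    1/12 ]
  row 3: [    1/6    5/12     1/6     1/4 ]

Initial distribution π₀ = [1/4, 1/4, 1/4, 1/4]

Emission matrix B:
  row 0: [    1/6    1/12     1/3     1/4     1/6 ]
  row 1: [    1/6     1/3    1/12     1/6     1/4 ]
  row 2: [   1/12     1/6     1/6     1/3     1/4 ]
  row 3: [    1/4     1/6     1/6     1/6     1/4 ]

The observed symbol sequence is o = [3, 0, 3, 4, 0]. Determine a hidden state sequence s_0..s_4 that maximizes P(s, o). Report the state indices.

path = [2, 0, 0, 2, 0]

t=0: δ = [6.250e-02, 4.167e-02, 8.333e-02, 4.167e-02]  (obs o_0=3)
t=1: δ = [5.787e-03, 3.472e-03, 1.736e-03, 2.604e-03]  ψ = [2, 2, 0, 1]  (obs o_1=0)
t=2: δ = [6.028e-04, 1.808e-04, 6.430e-04, 1.447e-04]  ψ = [0, 3, 0, 1]  (obs o_2=3)
t=3: δ = [4.465e-05, 4.019e-05, 5.023e-05, 1.340e-05]  ψ = [2, 2, 0, 2]  (obs o_3=4)
t=4: δ = [3.489e-06, 2.093e-06, 1.240e-06, 2.512e-06]  ψ = [2, 2, 0, 1]  (obs o_4=0)
backtrack: best end state = 0; path = [2, 0, 0, 2, 0]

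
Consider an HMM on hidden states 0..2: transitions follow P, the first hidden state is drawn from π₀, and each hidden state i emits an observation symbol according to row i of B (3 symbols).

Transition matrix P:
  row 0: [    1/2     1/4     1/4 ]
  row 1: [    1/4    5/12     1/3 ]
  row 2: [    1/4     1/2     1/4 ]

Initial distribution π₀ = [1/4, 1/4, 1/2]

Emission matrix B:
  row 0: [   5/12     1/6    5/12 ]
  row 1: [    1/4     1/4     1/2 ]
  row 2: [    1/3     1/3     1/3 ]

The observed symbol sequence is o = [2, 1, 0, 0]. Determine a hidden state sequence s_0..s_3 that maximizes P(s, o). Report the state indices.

t=0: δ = [1.042e-01, 1.250e-01, 1.667e-01]  (obs o_0=2)
t=1: δ = [8.681e-03, 2.083e-02, 1.389e-02]  ψ = [0, 2, 1]  (obs o_1=1)
t=2: δ = [2.170e-03, 2.170e-03, 2.315e-03]  ψ = [1, 1, 1]  (obs o_2=0)
t=3: δ = [4.521e-04, 2.894e-04, 2.411e-04]  ψ = [0, 2, 1]  (obs o_3=0)
backtrack: best end state = 0; path = [2, 1, 0, 0]

path = [2, 1, 0, 0]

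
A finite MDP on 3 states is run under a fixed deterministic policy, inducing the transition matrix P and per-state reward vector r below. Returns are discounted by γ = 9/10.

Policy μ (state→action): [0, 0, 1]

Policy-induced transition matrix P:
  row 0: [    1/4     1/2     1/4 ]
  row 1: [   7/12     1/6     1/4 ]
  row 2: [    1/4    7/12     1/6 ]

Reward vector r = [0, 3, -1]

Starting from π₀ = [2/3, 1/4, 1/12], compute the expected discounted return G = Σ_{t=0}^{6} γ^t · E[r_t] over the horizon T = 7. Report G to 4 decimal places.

G = 4.6826

t=0: π = [0.6667, 0.2500, 0.0833], E[r] = 0.6667, γ^t·E[r] = 0.666667, running G = 0.666667
t=1: π = [0.3333, 0.4236, 0.2431], E[r] = 1.0278, γ^t·E[r] = 0.925000, running G = 1.591667
t=2: π = [0.3912, 0.3791, 0.2297], E[r] = 0.9074, γ^t·E[r] = 0.735000, running G = 2.326667
t=3: π = [0.3764, 0.3928, 0.2309], E[r] = 0.9475, γ^t·E[r] = 0.690750, running G = 3.017417
t=4: π = [0.3809, 0.3883, 0.2308], E[r] = 0.9342, γ^t·E[r] = 0.612900, running G = 3.630317
t=5: π = [0.3794, 0.3898, 0.2308], E[r] = 0.9386, γ^t·E[r] = 0.554243, running G = 4.184559
t=6: π = [0.3799, 0.3893, 0.2308], E[r] = 0.9371, γ^t·E[r] = 0.498029, running G = 4.682588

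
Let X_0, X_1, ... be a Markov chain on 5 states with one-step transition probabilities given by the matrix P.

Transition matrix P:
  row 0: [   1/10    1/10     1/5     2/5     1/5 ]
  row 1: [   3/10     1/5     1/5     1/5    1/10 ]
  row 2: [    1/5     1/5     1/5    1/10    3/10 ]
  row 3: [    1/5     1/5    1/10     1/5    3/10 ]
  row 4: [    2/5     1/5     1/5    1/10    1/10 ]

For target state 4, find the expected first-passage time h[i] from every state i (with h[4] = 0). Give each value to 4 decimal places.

h = [4.3911, 4.9446, 4.0959, 4.0959, 0.0000]

First-step conditioning: h[4] = 0; for i ≠ 4, h[i] = 1 + Σ_k P[i][k]·h[k].
  h[0] = 1 + 1/10·h[0] + 1/10·h[1] + 1/5·h[2] + 2/5·h[3]
  h[1] = 1 + 3/10·h[0] + 1/5·h[1] + 1/5·h[2] + 1/5·h[3]
  h[2] = 1 + 1/5·h[0] + 1/5·h[1] + 1/5·h[2] + 1/10·h[3]
  h[3] = 1 + 1/5·h[0] + 1/5·h[1] + 1/10·h[2] + 1/5·h[3]
Solving the 4×4 linear system over states ≠ 4 gives exactly h = [1190/271, 1340/271, 1110/271, 1110/271, 0] (h[4] = 0 is the target).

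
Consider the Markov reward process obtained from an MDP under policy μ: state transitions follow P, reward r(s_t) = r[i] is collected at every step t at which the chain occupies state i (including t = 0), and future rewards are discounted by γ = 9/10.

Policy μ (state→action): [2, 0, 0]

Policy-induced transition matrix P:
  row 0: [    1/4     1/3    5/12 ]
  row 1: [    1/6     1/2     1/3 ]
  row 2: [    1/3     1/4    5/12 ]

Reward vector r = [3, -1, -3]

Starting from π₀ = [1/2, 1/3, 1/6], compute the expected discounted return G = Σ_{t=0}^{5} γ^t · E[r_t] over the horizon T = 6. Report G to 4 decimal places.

t=0: π = [0.5000, 0.3333, 0.1667], E[r] = 0.6667, γ^t·E[r] = 0.666667, running G = 0.666667
t=1: π = [0.2361, 0.3750, 0.3889], E[r] = -0.8333, γ^t·E[r] = -0.750000, running G = -0.083333
t=2: π = [0.2512, 0.3634, 0.3854], E[r] = -0.7662, γ^t·E[r] = -0.620625, running G = -0.703958
t=3: π = [0.2518, 0.3618, 0.3864], E[r] = -0.7654, γ^t·E[r] = -0.558000, running G = -1.261958
t=4: π = [0.2520, 0.3614, 0.3865], E[r] = -0.7648, γ^t·E[r] = -0.501810, running G = -1.763768
t=5: π = [0.2521, 0.3614, 0.3865], E[r] = -0.7647, γ^t·E[r] = -0.451567, running G = -2.215335

G = -2.2153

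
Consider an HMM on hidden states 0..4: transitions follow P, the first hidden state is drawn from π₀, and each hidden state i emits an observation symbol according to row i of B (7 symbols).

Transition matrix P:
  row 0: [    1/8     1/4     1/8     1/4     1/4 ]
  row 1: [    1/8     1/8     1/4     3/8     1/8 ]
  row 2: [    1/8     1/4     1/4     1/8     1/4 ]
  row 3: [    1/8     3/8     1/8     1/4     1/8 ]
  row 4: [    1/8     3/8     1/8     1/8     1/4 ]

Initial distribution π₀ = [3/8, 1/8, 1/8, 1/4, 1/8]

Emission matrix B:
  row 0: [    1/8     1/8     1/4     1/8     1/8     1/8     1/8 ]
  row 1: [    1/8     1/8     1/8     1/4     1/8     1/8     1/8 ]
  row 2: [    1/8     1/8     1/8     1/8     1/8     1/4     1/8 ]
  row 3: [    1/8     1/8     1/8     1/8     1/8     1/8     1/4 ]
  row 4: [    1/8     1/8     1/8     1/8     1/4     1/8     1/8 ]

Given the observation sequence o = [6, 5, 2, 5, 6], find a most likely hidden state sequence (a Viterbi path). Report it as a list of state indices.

t=0: δ = [4.688e-02, 1.562e-02, 1.562e-02, 6.250e-02, 1.562e-02]  (obs o_0=6)
t=1: δ = [9.766e-04, 2.930e-03, 1.953e-03, 1.953e-03, 1.465e-03]  ψ = [3, 3, 3, 3, 0]  (obs o_1=5)
t=2: δ = [9.155e-05, 9.155e-05, 9.155e-05, 1.373e-04, 6.104e-05]  ψ = [1, 3, 1, 1, 2]  (obs o_2=2)
t=3: δ = [2.146e-06, 6.437e-06, 5.722e-06, 4.292e-06, 2.861e-06]  ψ = [3, 3, 1, 1, 0]  (obs o_3=5)
t=4: δ = [1.006e-07, 2.012e-07, 2.012e-07, 6.035e-07, 1.788e-07]  ψ = [1, 3, 1, 1, 2]  (obs o_4=6)
backtrack: best end state = 3; path = [3, 1, 3, 1, 3]

path = [3, 1, 3, 1, 3]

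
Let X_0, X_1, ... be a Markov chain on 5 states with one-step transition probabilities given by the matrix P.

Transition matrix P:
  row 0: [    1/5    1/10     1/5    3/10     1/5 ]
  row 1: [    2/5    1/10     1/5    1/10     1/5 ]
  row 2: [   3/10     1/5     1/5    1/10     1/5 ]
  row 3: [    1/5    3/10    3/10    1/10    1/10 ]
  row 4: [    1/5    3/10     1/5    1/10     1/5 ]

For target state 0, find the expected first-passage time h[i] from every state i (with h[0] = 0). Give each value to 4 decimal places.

First-step conditioning: h[0] = 0; for i ≠ 0, h[i] = 1 + Σ_k P[i][k]·h[k].
  h[1] = 1 + 1/10·h[1] + 1/5·h[2] + 1/10·h[3] + 1/5·h[4]
  h[2] = 1 + 1/5·h[1] + 1/5·h[2] + 1/10·h[3] + 1/5·h[4]
  h[3] = 1 + 3/10·h[1] + 3/10·h[2] + 1/10·h[3] + 1/10·h[4]
  h[4] = 1 + 3/10·h[1] + 1/5·h[2] + 1/10·h[3] + 1/5·h[4]
Solving the 4×4 linear system over states ≠ 0 gives exactly h = [0, 1000/321, 1100/321, 1190/321, 400/107] (h[0] = 0 is the target).

h = [0.0000, 3.1153, 3.4268, 3.7072, 3.7383]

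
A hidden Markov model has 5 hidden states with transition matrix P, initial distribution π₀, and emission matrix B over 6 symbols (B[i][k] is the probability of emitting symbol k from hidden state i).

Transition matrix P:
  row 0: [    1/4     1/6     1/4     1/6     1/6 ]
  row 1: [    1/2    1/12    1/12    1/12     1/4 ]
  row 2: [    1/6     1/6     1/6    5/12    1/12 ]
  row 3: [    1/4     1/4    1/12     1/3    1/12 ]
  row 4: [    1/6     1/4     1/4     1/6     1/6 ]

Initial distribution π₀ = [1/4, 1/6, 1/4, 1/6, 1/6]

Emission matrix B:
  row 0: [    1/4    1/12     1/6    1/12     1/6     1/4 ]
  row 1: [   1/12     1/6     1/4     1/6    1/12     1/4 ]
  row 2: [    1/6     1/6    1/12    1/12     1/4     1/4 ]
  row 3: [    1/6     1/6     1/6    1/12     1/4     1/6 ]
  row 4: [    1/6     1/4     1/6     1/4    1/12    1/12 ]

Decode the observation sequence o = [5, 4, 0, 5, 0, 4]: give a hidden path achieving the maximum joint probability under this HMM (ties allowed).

t=0: δ = [6.250e-02, 4.167e-02, 6.250e-02, 2.778e-02, 1.389e-02]  (obs o_0=5)
t=1: δ = [3.472e-03, 8.681e-04, 3.906e-03, 6.510e-03, 8.681e-04]  ψ = [1, 0, 0, 2, 0]  (obs o_1=4)
t=2: δ = [4.069e-04, 1.356e-04, 1.447e-04, 3.617e-04, 9.645e-05]  ψ = [3, 3, 0, 3, 0]  (obs o_2=0)
t=3: δ = [2.543e-05, 2.261e-05, 2.543e-05, 2.009e-05, 5.651e-06]  ψ = [0, 3, 0, 3, 0]  (obs o_3=5)
t=4: δ = [2.826e-06, 4.186e-07, 1.060e-06, 1.766e-06, 9.419e-07]  ψ = [1, 3, 0, 2, 1]  (obs o_4=0)
t=5: δ = [1.177e-07, 3.925e-08, 1.766e-07, 1.472e-07, 3.925e-08]  ψ = [0, 0, 0, 3, 0]  (obs o_5=4)
backtrack: best end state = 2; path = [2, 3, 3, 1, 0, 2]

path = [2, 3, 3, 1, 0, 2]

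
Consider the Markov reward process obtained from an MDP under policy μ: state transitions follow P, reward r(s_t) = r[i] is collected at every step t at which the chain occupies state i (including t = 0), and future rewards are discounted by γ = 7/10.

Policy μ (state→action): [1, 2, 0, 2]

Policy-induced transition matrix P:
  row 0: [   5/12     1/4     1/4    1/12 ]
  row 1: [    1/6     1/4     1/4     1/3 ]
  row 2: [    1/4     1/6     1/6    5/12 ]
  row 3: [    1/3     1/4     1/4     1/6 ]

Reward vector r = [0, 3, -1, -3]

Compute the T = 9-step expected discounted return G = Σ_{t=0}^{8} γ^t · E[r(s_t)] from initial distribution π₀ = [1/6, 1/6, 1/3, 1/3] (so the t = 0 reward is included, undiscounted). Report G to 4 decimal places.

G = -1.4491

t=0: π = [0.1667, 0.1667, 0.3333, 0.3333], E[r] = -0.8333, γ^t·E[r] = -0.833333, running G = -0.833333
t=1: π = [0.2917, 0.2222, 0.2222, 0.2639], E[r] = -0.3472, γ^t·E[r] = -0.243056, running G = -1.076389
t=2: π = [0.3021, 0.2315, 0.2315, 0.2350], E[r] = -0.2419, γ^t·E[r] = -0.118530, running G = -1.194919
t=3: π = [0.3006, 0.2307, 0.2307, 0.2379], E[r] = -0.2524, γ^t·E[r] = -0.086577, running G = -1.281496
t=4: π = [0.3007, 0.2308, 0.2308, 0.2377], E[r] = -0.2517, γ^t·E[r] = -0.060428, running G = -1.341924
t=5: π = [0.3007, 0.2308, 0.2308, 0.2378], E[r] = -0.2518, γ^t·E[r] = -0.042312, running G = -1.384236
t=6: π = [0.3007, 0.2308, 0.2308, 0.2378], E[r] = -0.2517, γ^t·E[r] = -0.029618, running G = -1.413854
t=7: π = [0.3007, 0.2308, 0.2308, 0.2378], E[r] = -0.2517, γ^t·E[r] = -0.020733, running G = -1.434587
t=8: π = [0.3007, 0.2308, 0.2308, 0.2378], E[r] = -0.2517, γ^t·E[r] = -0.014513, running G = -1.449100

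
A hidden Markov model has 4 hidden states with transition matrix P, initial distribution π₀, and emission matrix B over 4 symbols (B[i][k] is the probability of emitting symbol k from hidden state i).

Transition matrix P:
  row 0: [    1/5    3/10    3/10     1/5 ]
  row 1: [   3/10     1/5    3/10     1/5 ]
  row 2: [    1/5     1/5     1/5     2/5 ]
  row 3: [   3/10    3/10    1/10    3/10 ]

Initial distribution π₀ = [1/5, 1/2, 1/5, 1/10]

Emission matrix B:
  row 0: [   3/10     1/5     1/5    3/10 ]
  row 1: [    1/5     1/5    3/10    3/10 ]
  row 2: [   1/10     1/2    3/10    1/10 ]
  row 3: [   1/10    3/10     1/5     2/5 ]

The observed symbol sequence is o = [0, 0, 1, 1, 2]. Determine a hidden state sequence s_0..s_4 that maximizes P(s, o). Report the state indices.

t=0: δ = [6.000e-02, 1.000e-01, 2.000e-02, 1.000e-02]  (obs o_0=0)
t=1: δ = [9.000e-03, 4.000e-03, 3.000e-03, 2.000e-03]  ψ = [1, 1, 1, 1]  (obs o_1=0)
t=2: δ = [3.600e-04, 5.400e-04, 1.350e-03, 5.400e-04]  ψ = [0, 0, 0, 0]  (obs o_2=1)
t=3: δ = [5.400e-05, 5.400e-05, 1.350e-04, 1.620e-04]  ψ = [2, 2, 2, 2]  (obs o_3=1)
t=4: δ = [9.720e-06, 1.458e-05, 8.100e-06, 1.080e-05]  ψ = [3, 3, 2, 2]  (obs o_4=2)
backtrack: best end state = 1; path = [1, 0, 2, 3, 1]

path = [1, 0, 2, 3, 1]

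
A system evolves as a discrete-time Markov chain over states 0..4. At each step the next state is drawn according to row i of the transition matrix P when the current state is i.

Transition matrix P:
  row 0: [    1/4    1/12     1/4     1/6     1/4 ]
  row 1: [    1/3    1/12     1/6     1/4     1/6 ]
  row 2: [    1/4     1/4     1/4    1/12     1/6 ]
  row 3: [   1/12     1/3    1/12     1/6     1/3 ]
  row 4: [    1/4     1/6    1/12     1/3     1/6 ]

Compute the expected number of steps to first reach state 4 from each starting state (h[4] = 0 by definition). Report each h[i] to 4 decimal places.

h = [4.2951, 4.5869, 4.7315, 3.9374, 0.0000]

First-step conditioning: h[4] = 0; for i ≠ 4, h[i] = 1 + Σ_k P[i][k]·h[k].
  h[0] = 1 + 1/4·h[0] + 1/12·h[1] + 1/4·h[2] + 1/6·h[3]
  h[1] = 1 + 1/3·h[0] + 1/12·h[1] + 1/6·h[2] + 1/4·h[3]
  h[2] = 1 + 1/4·h[0] + 1/4·h[1] + 1/4·h[2] + 1/12·h[3]
  h[3] = 1 + 1/12·h[0] + 1/3·h[1] + 1/12·h[2] + 1/6·h[3]
Solving the 4×4 linear system over states ≠ 4 gives exactly h = [10158/2365, 10848/2365, 2238/473, 9312/2365, 0] (h[4] = 0 is the target).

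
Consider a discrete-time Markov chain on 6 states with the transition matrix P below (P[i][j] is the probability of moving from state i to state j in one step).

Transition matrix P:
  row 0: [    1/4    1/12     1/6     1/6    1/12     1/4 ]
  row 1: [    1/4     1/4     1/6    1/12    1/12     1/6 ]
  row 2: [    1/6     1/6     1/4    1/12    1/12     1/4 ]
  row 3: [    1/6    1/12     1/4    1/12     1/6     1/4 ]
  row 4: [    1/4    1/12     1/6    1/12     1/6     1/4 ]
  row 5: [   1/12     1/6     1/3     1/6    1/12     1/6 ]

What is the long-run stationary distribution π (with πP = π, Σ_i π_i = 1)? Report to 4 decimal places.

π = [0.1843, 0.1452, 0.2324, 0.1170, 0.1015, 0.2196]

Balance equations π_j = Σ_i π_i·P[i][j]:
  π_0 = 1/4·π_0 + 1/4·π_1 + 1/6·π_2 + 1/6·π_3 + 1/4·π_4 + 1/12·π_5
  π_1 = 1/12·π_0 + 1/4·π_1 + 1/6·π_2 + 1/12·π_3 + 1/12·π_4 + 1/6·π_5
  π_2 = 1/6·π_0 + 1/6·π_1 + 1/4·π_2 + 1/4·π_3 + 1/6·π_4 + 1/3·π_5
  π_3 = 1/6·π_0 + 1/12·π_1 + 1/12·π_2 + 1/12·π_3 + 1/12·π_4 + 1/6·π_5
  π_4 = 1/12·π_0 + 1/12·π_1 + 1/12·π_2 + 1/6·π_3 + 1/6·π_4 + 1/12·π_5
  normalize: π_0 + π_1 + π_2 + π_3 + π_4 + π_5 = 1
Solving the linear system gives exactly π = [38585/209376, 30401/209376, 48655/209376, 8165/69792, 7087/69792, 45979/209376].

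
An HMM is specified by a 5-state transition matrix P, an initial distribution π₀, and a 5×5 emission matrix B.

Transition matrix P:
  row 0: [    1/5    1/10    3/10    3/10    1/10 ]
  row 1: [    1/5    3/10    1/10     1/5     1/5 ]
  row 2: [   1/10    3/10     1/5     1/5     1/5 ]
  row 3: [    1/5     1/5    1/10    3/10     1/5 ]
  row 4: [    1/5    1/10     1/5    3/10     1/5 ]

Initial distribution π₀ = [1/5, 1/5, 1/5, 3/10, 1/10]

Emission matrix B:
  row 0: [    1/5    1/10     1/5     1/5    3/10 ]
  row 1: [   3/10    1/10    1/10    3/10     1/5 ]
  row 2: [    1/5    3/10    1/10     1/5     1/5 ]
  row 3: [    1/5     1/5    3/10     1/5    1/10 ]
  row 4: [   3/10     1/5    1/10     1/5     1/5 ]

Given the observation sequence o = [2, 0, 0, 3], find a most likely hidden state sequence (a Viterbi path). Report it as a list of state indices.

path = [3, 1, 1, 1]

t=0: δ = [4.000e-02, 2.000e-02, 2.000e-02, 9.000e-02, 1.000e-02]  (obs o_0=2)
t=1: δ = [3.600e-03, 5.400e-03, 2.400e-03, 5.400e-03, 5.400e-03]  ψ = [3, 3, 0, 3, 3]  (obs o_1=0)
t=2: δ = [2.160e-04, 4.860e-04, 2.160e-04, 3.240e-04, 3.240e-04]  ψ = [1, 1, 0, 3, 1]  (obs o_2=0)
t=3: δ = [1.944e-05, 4.374e-05, 1.296e-05, 1.944e-05, 1.944e-05]  ψ = [1, 1, 0, 1, 1]  (obs o_3=3)
backtrack: best end state = 1; path = [3, 1, 1, 1]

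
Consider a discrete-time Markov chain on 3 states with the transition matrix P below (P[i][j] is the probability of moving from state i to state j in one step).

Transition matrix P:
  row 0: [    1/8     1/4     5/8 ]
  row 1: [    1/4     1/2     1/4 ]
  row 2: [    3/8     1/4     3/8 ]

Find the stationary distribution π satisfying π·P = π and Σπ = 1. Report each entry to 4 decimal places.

Balance equations π_j = Σ_i π_i·P[i][j]:
  π_0 = 1/8·π_0 + 1/4·π_1 + 3/8·π_2
  π_1 = 1/4·π_0 + 1/2·π_1 + 1/4·π_2
  normalize: π_0 + π_1 + π_2 = 1
Solving the linear system gives exactly π = [4/15, 1/3, 2/5].

π = [0.2667, 0.3333, 0.4000]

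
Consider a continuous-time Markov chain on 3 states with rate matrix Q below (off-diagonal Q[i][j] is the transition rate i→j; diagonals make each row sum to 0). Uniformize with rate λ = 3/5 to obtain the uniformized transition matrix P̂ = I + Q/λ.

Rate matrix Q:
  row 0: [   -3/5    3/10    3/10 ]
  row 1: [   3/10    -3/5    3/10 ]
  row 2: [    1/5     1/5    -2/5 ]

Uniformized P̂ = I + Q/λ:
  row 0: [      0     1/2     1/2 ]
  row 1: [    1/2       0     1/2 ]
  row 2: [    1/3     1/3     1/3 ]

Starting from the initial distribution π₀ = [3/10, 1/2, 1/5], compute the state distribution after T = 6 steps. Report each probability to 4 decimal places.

t=0: π = [0.3000, 0.5000, 0.2000]
t=1: π = [0.3167, 0.2167, 0.4667]
t=2: π = [0.2639, 0.3139, 0.4222]
t=3: π = [0.2977, 0.2727, 0.4296]
t=4: π = [0.2796, 0.2921, 0.4284]
t=5: π = [0.2888, 0.2826, 0.4286]
t=6: π = [0.2842, 0.2873, 0.4286]

π = [0.2842, 0.2873, 0.4286]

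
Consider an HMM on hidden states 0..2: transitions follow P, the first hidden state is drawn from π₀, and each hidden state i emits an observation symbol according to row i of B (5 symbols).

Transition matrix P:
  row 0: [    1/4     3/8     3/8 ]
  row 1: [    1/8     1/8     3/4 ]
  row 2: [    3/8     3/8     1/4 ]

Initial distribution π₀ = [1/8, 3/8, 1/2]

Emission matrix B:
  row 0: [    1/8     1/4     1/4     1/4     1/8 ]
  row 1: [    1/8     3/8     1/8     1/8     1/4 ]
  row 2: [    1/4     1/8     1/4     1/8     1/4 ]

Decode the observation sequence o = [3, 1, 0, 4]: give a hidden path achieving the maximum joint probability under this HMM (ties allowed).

path = [2, 1, 2, 1]

t=0: δ = [3.125e-02, 4.688e-02, 6.250e-02]  (obs o_0=3)
t=1: δ = [5.859e-03, 8.789e-03, 4.395e-03]  ψ = [2, 2, 1]  (obs o_1=1)
t=2: δ = [2.060e-04, 2.747e-04, 1.648e-03]  ψ = [2, 0, 1]  (obs o_2=0)
t=3: δ = [7.725e-05, 1.545e-04, 1.030e-04]  ψ = [2, 2, 2]  (obs o_3=4)
backtrack: best end state = 1; path = [2, 1, 2, 1]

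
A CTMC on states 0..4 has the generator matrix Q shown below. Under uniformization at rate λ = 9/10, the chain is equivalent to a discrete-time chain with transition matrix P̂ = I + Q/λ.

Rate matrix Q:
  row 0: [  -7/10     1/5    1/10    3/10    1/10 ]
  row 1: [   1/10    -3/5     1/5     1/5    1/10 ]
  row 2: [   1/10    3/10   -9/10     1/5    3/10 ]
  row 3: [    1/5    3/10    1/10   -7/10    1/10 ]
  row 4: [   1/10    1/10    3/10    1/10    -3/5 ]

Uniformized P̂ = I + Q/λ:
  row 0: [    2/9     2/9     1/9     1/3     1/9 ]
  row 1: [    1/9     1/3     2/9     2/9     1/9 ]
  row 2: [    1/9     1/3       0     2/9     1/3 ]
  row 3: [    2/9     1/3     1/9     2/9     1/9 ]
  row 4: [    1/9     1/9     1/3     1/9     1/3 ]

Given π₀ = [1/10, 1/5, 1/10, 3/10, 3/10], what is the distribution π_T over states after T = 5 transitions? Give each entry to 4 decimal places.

π = [0.1522, 0.2740, 0.1656, 0.2179, 0.1902]

t=0: π = [0.1000, 0.2000, 0.1000, 0.3000, 0.3000]
t=1: π = [0.1556, 0.2556, 0.1889, 0.2000, 0.2000]
t=2: π = [0.1506, 0.2716, 0.1630, 0.2173, 0.1975]
t=3: π = [0.1520, 0.2727, 0.1671, 0.2170, 0.1912]
t=4: π = [0.1521, 0.2740, 0.1653, 0.2179, 0.1907]
t=5: π = [0.1522, 0.2740, 0.1656, 0.2179, 0.1902]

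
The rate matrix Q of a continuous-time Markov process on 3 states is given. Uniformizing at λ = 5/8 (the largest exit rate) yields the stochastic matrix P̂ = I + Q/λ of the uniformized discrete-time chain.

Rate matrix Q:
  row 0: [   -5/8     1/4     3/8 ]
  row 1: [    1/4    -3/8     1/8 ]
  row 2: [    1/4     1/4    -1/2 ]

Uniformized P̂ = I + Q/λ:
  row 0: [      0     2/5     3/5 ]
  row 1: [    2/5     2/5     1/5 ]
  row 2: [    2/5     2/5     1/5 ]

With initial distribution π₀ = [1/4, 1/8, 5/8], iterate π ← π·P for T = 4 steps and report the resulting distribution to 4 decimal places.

π = [0.2848, 0.4000, 0.3152]

t=0: π = [0.2500, 0.1250, 0.6250]
t=1: π = [0.3000, 0.4000, 0.3000]
t=2: π = [0.2800, 0.4000, 0.3200]
t=3: π = [0.2880, 0.4000, 0.3120]
t=4: π = [0.2848, 0.4000, 0.3152]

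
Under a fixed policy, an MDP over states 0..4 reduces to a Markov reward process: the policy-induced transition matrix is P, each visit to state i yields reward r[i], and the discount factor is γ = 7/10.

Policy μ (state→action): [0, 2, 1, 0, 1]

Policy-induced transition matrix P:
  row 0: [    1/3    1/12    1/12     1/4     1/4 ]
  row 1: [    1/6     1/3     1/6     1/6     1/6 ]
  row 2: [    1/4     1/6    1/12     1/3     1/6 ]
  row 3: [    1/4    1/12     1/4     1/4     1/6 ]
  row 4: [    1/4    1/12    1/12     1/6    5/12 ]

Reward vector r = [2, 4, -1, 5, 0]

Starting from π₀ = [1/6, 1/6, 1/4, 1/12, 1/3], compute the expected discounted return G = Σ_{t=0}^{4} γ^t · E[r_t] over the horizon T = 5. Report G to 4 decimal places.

t=0: π = [0.1667, 0.1667, 0.2500, 0.0833, 0.3333], E[r] = 1.1667, γ^t·E[r] = 1.166667, running G = 1.166667
t=1: π = [0.2500, 0.1458, 0.1111, 0.2292, 0.2639], E[r] = 2.1181, γ^t·E[r] = 1.482639, running G = 2.649306
t=2: π = [0.2587, 0.1291, 0.1337, 0.2251, 0.2535], E[r] = 2.0255, γ^t·E[r] = 0.992477, running G = 3.641782
t=3: π = [0.2608, 0.1267, 0.1316, 0.2293, 0.2516], E[r] = 2.0433, γ^t·E[r] = 0.700838, running G = 4.342620
t=4: π = [0.2612, 0.1260, 0.1321, 0.2294, 0.2513], E[r] = 2.0414, γ^t·E[r] = 0.490135, running G = 4.832755

G = 4.8328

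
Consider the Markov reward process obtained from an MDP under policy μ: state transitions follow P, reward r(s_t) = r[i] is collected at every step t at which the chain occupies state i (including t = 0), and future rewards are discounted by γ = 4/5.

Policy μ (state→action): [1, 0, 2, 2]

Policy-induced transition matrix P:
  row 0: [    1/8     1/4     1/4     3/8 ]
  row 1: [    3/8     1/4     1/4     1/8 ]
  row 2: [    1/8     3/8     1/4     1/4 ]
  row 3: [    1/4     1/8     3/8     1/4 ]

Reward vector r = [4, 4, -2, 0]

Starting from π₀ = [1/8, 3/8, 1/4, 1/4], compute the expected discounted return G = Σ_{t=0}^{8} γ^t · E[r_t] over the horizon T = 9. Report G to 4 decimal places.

G = 6.0237

t=0: π = [0.1250, 0.3750, 0.2500, 0.2500], E[r] = 1.5000, γ^t·E[r] = 1.500000, running G = 1.500000
t=1: π = [0.2500, 0.2500, 0.2813, 0.2188], E[r] = 1.4375, γ^t·E[r] = 1.150000, running G = 2.650000
t=2: π = [0.2148, 0.2578, 0.2773, 0.2500], E[r] = 1.3359, γ^t·E[r] = 0.855000, running G = 3.505000
t=3: π = [0.2207, 0.2534, 0.2813, 0.2446], E[r] = 1.3340, γ^t·E[r] = 0.683000, running G = 4.188000
t=4: π = [0.2189, 0.2546, 0.2806, 0.2459], E[r] = 1.3329, γ^t·E[r] = 0.545950, running G = 4.733950
t=5: π = [0.2194, 0.2543, 0.2807, 0.2455], E[r] = 1.3334, γ^t·E[r] = 0.436925, running G = 5.170875
t=6: π = [0.2193, 0.2544, 0.2807, 0.2456], E[r] = 1.3333, γ^t·E[r] = 0.349521, running G = 5.520396
t=7: π = [0.2193, 0.2544, 0.2807, 0.2456], E[r] = 1.3333, γ^t·E[r] = 0.279621, running G = 5.800017
t=8: π = [0.2193, 0.2544, 0.2807, 0.2456], E[r] = 1.3333, γ^t·E[r] = 0.223696, running G = 6.023713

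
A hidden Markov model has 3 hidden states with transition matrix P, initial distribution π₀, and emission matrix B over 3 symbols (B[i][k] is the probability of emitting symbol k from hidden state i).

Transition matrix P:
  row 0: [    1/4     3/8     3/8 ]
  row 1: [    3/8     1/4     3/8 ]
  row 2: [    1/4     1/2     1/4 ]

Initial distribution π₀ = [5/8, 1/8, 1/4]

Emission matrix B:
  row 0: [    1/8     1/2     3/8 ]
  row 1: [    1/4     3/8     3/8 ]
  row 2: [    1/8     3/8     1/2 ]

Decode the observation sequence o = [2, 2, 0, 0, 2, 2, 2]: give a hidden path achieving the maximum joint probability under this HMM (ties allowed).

path = [0, 2, 1, 1, 2, 1, 2]

t=0: δ = [2.344e-01, 4.688e-02, 1.250e-01]  (obs o_0=2)
t=1: δ = [2.197e-02, 3.296e-02, 4.395e-02]  ψ = [0, 0, 0]  (obs o_1=2)
t=2: δ = [1.545e-03, 5.493e-03, 1.545e-03]  ψ = [1, 2, 1]  (obs o_2=0)
t=3: δ = [2.575e-04, 3.433e-04, 2.575e-04]  ψ = [1, 1, 1]  (obs o_3=0)
t=4: δ = [4.828e-05, 4.828e-05, 6.437e-05]  ψ = [1, 2, 1]  (obs o_4=2)
t=5: δ = [6.789e-06, 1.207e-05, 9.052e-06]  ψ = [1, 2, 0]  (obs o_5=2)
t=6: δ = [1.697e-06, 1.697e-06, 2.263e-06]  ψ = [1, 2, 1]  (obs o_6=2)
backtrack: best end state = 2; path = [0, 2, 1, 1, 2, 1, 2]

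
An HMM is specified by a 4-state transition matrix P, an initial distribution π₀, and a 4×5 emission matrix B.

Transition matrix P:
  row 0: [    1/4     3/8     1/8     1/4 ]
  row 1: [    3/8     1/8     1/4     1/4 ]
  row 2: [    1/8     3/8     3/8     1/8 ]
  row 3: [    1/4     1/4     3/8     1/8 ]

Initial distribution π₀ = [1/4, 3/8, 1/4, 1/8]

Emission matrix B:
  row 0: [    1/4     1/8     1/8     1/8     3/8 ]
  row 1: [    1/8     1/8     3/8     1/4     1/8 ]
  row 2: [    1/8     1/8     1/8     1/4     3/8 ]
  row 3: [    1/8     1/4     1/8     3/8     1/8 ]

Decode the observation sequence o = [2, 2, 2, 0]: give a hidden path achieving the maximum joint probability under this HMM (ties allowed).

t=0: δ = [3.125e-02, 1.406e-01, 3.125e-02, 1.562e-02]  (obs o_0=2)
t=1: δ = [6.592e-03, 6.592e-03, 4.395e-03, 4.395e-03]  ψ = [1, 1, 1, 1]  (obs o_1=2)
t=2: δ = [3.090e-04, 9.270e-04, 2.060e-04, 2.060e-04]  ψ = [1, 0, 1, 0]  (obs o_2=2)
t=3: δ = [8.690e-05, 1.448e-05, 2.897e-05, 2.897e-05]  ψ = [1, 0, 1, 1]  (obs o_3=0)
backtrack: best end state = 0; path = [1, 0, 1, 0]

path = [1, 0, 1, 0]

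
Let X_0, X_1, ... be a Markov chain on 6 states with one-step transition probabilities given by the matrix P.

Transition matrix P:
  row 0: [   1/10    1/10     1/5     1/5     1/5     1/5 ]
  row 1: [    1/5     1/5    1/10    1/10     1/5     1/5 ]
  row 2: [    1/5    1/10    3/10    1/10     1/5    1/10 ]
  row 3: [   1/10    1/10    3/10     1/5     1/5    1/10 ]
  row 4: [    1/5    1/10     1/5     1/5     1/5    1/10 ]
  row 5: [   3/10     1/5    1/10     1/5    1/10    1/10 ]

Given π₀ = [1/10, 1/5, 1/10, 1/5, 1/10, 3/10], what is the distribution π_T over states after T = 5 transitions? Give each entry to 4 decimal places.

t=0: π = [0.1000, 0.2000, 0.1000, 0.2000, 0.1000, 0.3000]
t=1: π = [0.2000, 0.1500, 0.1800, 0.1700, 0.1700, 0.1300]
t=2: π = [0.1760, 0.1280, 0.2070, 0.1670, 0.1870, 0.1350]
t=3: π = [0.1792, 0.1263, 0.2111, 0.1665, 0.1865, 0.1304]
t=4: π = [0.1785, 0.1257, 0.2121, 0.1663, 0.1870, 0.1306]
t=5: π = [0.1786, 0.1256, 0.2122, 0.1662, 0.1869, 0.1304]

π = [0.1786, 0.1256, 0.2122, 0.1662, 0.1869, 0.1304]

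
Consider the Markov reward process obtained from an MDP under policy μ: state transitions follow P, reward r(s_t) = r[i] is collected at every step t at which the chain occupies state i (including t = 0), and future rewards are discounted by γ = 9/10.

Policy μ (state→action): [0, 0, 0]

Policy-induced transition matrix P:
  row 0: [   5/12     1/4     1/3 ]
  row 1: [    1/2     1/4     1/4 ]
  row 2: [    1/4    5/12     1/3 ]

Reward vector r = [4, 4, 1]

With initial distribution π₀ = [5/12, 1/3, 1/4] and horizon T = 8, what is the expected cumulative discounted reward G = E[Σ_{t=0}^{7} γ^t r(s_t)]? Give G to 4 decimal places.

G = 17.6949

t=0: π = [0.4167, 0.3333, 0.2500], E[r] = 3.2500, γ^t·E[r] = 3.250000, running G = 3.250000
t=1: π = [0.4028, 0.2917, 0.3056], E[r] = 3.0833, γ^t·E[r] = 2.775000, running G = 6.025000
t=2: π = [0.3900, 0.3009, 0.3090], E[r] = 3.0729, γ^t·E[r] = 2.489063, running G = 8.514063
t=3: π = [0.3902, 0.3015, 0.3083], E[r] = 3.0752, γ^t·E[r] = 2.241844, running G = 10.755906
t=4: π = [0.3904, 0.3014, 0.3082], E[r] = 3.0754, γ^t·E[r] = 2.017754, running G = 12.773661
t=5: π = [0.3904, 0.3014, 0.3082], E[r] = 3.0753, γ^t·E[r] = 1.815960, running G = 14.589620
t=6: π = [0.3904, 0.3014, 0.3082], E[r] = 3.0753, γ^t·E[r] = 1.634363, running G = 16.223983
t=7: π = [0.3904, 0.3014, 0.3082], E[r] = 3.0753, γ^t·E[r] = 1.470927, running G = 17.694910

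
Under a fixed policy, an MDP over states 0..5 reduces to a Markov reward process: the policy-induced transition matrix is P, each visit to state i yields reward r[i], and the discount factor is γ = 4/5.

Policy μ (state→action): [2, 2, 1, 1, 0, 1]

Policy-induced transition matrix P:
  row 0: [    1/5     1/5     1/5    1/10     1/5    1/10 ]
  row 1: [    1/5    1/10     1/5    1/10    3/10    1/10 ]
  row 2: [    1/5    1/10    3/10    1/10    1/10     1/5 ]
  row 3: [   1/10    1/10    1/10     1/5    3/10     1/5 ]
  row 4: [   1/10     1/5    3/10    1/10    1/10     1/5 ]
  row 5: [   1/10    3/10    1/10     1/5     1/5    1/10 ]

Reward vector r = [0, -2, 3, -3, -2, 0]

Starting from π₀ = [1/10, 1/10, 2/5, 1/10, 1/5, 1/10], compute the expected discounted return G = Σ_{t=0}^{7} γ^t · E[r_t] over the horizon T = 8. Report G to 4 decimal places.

t=0: π = [0.1000, 0.1000, 0.4000, 0.1000, 0.2000, 0.1000], E[r] = 0.3000, γ^t·E[r] = 0.300000, running G = 0.300000
t=1: π = [0.1600, 0.1500, 0.2400, 0.1200, 0.1600, 0.1700], E[r] = -0.2600, γ^t·E[r] = -0.208000, running G = 0.092000
t=2: π = [0.1550, 0.1660, 0.2110, 0.1290, 0.1870, 0.1520], E[r] = -0.4600, γ^t·E[r] = -0.294400, running G = -0.202400
t=3: π = [0.1532, 0.1646, 0.2117, 0.1281, 0.1897, 0.1527], E[r] = -0.4578, γ^t·E[r] = -0.234394, running G = -0.436794
t=4: π = [0.1530, 0.1648, 0.2121, 0.1281, 0.1891, 0.1530], E[r] = -0.4560, γ^t·E[r] = -0.186769, running G = -0.623563
t=5: π = [0.1530, 0.1648, 0.2120, 0.1281, 0.1892, 0.1529], E[r] = -0.4562, γ^t·E[r] = -0.149488, running G = -0.773051
t=6: π = [0.1530, 0.1648, 0.2120, 0.1281, 0.1892, 0.1529], E[r] = -0.4562, γ^t·E[r] = -0.119592, running G = -0.892643
t=7: π = [0.1530, 0.1648, 0.2120, 0.1281, 0.1892, 0.1529], E[r] = -0.4562, γ^t·E[r] = -0.095674, running G = -0.988316

G = -0.9883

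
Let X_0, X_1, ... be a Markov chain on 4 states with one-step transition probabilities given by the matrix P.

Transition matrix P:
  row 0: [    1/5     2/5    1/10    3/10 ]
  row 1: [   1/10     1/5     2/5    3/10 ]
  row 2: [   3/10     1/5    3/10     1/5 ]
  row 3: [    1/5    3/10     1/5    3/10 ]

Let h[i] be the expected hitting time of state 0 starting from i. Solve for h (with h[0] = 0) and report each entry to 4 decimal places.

h = [0.0000, 5.2683, 4.3415, 4.9268]

First-step conditioning: h[0] = 0; for i ≠ 0, h[i] = 1 + Σ_k P[i][k]·h[k].
  h[1] = 1 + 1/5·h[1] + 2/5·h[2] + 3/10·h[3]
  h[2] = 1 + 1/5·h[1] + 3/10·h[2] + 1/5·h[3]
  h[3] = 1 + 3/10·h[1] + 1/5·h[2] + 3/10·h[3]
Solving the 3×3 linear system over states ≠ 0 gives exactly h = [0, 216/41, 178/41, 202/41] (h[0] = 0 is the target).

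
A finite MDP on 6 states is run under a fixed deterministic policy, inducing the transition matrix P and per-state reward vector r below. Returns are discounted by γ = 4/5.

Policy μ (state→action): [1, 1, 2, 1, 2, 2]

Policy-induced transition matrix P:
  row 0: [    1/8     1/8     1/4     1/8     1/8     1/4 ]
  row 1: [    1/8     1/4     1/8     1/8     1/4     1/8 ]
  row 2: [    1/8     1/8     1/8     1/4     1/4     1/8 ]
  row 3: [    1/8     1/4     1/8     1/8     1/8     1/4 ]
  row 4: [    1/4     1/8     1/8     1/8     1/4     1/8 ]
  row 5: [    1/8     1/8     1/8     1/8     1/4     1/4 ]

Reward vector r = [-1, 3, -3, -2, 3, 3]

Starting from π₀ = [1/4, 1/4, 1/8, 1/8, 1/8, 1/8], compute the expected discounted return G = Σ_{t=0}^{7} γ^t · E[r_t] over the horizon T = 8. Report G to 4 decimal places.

t=0: π = [0.2500, 0.2500, 0.1250, 0.1250, 0.1250, 0.1250], E[r] = 0.6250, γ^t·E[r] = 0.625000, running G = 0.625000
t=1: π = [0.1406, 0.1719, 0.1563, 0.1406, 0.2031, 0.1875], E[r] = 0.7969, γ^t·E[r] = 0.637500, running G = 1.262500
t=2: π = [0.1504, 0.1641, 0.1426, 0.1445, 0.2148, 0.1836], E[r] = 0.8203, γ^t·E[r] = 0.525000, running G = 1.787500
t=3: π = [0.1519, 0.1636, 0.1438, 0.1428, 0.2131, 0.1848], E[r] = 0.8157, γ^t·E[r] = 0.417625, running G = 2.205125
t=4: π = [0.1516, 0.1633, 0.1440, 0.1430, 0.2132, 0.1849], E[r] = 0.8147, γ^t·E[r] = 0.333688, running G = 2.538813
t=5: π = [0.1516, 0.1633, 0.1440, 0.1430, 0.2132, 0.1849], E[r] = 0.8147, γ^t·E[r] = 0.266960, running G = 2.805773
t=6: π = [0.1516, 0.1633, 0.1440, 0.1430, 0.2132, 0.1849], E[r] = 0.8147, γ^t·E[r] = 0.213571, running G = 3.019343
t=7: π = [0.1516, 0.1633, 0.1440, 0.1430, 0.2132, 0.1849], E[r] = 0.8147, γ^t·E[r] = 0.170857, running G = 3.190200

G = 3.1902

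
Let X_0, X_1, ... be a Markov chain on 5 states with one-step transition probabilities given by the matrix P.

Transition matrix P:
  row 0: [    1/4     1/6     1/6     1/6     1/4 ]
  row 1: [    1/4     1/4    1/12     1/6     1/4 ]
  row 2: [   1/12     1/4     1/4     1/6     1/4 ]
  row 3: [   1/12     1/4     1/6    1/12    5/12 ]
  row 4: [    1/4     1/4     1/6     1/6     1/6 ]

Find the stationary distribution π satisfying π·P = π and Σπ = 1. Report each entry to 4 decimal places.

Balance equations π_j = Σ_i π_i·P[i][j]:
  π_0 = 1/4·π_0 + 1/4·π_1 + 1/12·π_2 + 1/12·π_3 + 1/4·π_4
  π_1 = 1/6·π_0 + 1/4·π_1 + 1/4·π_2 + 1/4·π_3 + 1/4·π_4
  π_2 = 1/6·π_0 + 1/12·π_1 + 1/4·π_2 + 1/6·π_3 + 1/6·π_4
  π_3 = 1/6·π_0 + 1/6·π_1 + 1/6·π_2 + 1/12·π_3 + 1/6·π_4
  normalize: π_0 + π_1 + π_2 + π_3 + π_4 = 1
Solving the linear system gives exactly π = [2037/10309, 4815/20618, 3311/20618, 2/13, 43/169].

π = [0.1976, 0.2335, 0.1606, 0.1538, 0.2544]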